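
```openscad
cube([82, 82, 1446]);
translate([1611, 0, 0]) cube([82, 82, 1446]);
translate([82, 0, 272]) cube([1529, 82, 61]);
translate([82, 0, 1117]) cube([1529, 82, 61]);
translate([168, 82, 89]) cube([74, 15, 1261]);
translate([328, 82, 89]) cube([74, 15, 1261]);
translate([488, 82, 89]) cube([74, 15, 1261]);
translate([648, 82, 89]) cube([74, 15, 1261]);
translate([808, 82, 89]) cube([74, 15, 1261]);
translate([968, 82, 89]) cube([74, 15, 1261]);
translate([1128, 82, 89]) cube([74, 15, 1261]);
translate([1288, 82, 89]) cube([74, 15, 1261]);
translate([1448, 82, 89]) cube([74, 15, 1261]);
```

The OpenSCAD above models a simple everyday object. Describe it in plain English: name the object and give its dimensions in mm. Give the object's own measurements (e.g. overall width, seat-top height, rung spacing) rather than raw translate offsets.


A fence section. Two 82×82 mm posts, 1446 mm tall, stand on the floor with a clear span of 1529 mm between their inner faces. Two horizontal rails of 82×61 mm section span the gap between the posts with their undersides at z = 272 mm and z = 1117 mm, flush with the posts' −y face. 9 pickets, each 74 mm wide, 15 mm thick and 1261 mm tall, are fixed to the +y face of the rails with their bottoms at z = 89 mm, spaced across the span with a 86 mm gap after the −x post and between neighbouring pickets, with 89 mm left before the +x post.


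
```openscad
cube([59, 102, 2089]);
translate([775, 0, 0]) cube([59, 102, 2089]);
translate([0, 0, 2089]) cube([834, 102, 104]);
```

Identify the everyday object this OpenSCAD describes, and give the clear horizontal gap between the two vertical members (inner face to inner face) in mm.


A door frame. The clear opening width is 716 mm.

Two 2089 mm tall posts with a header on top — a door frame. The left jamb is 59 mm wide at x = 0; the right jamb starts at x = 775. The clear opening is 775 − 59 = 716 mm.


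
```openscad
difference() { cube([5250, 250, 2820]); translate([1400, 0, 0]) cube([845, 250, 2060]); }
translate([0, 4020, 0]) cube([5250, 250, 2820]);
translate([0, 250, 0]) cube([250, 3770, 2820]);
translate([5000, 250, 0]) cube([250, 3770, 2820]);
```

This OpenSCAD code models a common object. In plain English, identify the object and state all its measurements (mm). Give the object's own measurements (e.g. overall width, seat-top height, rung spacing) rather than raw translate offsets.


A single room: four walls, each 2820 mm tall and 250 mm thick, enclosing an outside footprint 5250×4270 mm (x × y), no floor or roof. The front and back walls (−y and +y sides) run the full x-width; the side walls fit between their inner faces. A door opening 845 mm wide and 2060 mm tall is cut through the front wall from the floor up, its −x edge 1400 mm from the wall's −x end.


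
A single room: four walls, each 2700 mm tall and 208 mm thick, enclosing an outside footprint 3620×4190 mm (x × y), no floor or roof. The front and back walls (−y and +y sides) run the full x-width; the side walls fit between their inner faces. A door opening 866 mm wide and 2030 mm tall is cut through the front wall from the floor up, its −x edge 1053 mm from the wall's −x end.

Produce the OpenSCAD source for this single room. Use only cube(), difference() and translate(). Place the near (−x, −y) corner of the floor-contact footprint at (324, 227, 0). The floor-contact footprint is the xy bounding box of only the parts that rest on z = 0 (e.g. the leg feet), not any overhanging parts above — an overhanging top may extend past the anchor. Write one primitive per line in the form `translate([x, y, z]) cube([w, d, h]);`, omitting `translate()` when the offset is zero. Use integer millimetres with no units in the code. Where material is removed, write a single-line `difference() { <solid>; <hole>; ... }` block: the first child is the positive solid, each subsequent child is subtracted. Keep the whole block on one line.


difference() { translate([324, 227, 0]) cube([3620, 208, 2700]); translate([1377, 227, 0]) cube([866, 208, 2030]); }
translate([324, 4209, 0]) cube([3620, 208, 2700]);
translate([324, 435, 0]) cube([208, 3774, 2700]);
translate([3736, 435, 0]) cube([208, 3774, 2700]);


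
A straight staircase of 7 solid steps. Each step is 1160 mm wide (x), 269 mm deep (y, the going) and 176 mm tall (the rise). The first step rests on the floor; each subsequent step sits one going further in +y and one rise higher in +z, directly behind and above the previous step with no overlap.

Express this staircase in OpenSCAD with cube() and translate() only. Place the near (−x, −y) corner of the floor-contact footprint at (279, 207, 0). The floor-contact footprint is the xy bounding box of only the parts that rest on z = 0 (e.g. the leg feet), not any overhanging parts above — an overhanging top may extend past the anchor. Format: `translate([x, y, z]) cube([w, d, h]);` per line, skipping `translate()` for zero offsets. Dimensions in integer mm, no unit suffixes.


translate([279, 207, 0]) cube([1160, 269, 176]);
translate([279, 476, 176]) cube([1160, 269, 176]);
translate([279, 745, 352]) cube([1160, 269, 176]);
translate([279, 1014, 528]) cube([1160, 269, 176]);
translate([279, 1283, 704]) cube([1160, 269, 176]);
translate([279, 1552, 880]) cube([1160, 269, 176]);
translate([279, 1821, 1056]) cube([1160, 269, 176]);


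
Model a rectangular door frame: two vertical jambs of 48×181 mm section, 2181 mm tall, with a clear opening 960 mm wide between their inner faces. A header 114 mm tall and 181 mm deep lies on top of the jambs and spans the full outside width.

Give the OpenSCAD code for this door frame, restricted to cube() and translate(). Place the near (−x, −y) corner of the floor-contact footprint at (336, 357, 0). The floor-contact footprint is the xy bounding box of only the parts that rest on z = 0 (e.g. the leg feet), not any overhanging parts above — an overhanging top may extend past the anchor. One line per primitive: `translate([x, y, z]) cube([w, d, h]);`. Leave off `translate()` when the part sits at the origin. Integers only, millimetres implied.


translate([336, 357, 0]) cube([48, 181, 2181]);
translate([1344, 357, 0]) cube([48, 181, 2181]);
translate([336, 357, 2181]) cube([1056, 181, 114]);


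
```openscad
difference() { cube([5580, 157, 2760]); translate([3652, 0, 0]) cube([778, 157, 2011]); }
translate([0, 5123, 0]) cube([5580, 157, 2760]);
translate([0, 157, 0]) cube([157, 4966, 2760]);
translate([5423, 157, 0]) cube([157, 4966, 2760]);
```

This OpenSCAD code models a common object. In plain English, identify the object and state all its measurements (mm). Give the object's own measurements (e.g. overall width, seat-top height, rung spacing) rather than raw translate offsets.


A single room: four walls, each 2760 mm tall and 157 mm thick, enclosing an outside footprint 5580×5280 mm (x × y), no floor or roof. The front and back walls (−y and +y sides) run the full x-width; the side walls fit between their inner faces. A door opening 778 mm wide and 2011 mm tall is cut through the front wall from the floor up, its −x edge 3652 mm from the wall's −x end.


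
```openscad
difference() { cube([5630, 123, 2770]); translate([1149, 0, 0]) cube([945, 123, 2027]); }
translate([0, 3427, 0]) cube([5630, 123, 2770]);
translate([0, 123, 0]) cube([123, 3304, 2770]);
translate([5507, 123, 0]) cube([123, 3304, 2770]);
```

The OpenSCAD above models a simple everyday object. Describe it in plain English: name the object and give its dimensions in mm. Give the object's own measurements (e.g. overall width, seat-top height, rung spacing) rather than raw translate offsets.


A single room: four walls, each 2770 mm tall and 123 mm thick, enclosing an outside footprint 5630×3550 mm (x × y), no floor or roof. The front and back walls (−y and +y sides) run the full x-width; the side walls fit between their inner faces. A door opening 945 mm wide and 2027 mm tall is cut through the front wall from the floor up, its −x edge 1149 mm from the wall's −x end.


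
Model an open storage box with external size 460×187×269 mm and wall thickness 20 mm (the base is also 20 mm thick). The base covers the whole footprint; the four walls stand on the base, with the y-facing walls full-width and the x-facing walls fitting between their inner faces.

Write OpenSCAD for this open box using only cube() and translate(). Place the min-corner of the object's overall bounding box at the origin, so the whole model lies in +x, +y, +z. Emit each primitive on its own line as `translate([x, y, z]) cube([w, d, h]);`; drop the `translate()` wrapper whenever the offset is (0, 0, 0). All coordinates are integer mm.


cube([460, 187, 20]);
translate([0, 0, 20]) cube([460, 20, 249]);
translate([0, 167, 20]) cube([460, 20, 249]);
translate([0, 20, 20]) cube([20, 147, 249]);
translate([440, 20, 20]) cube([20, 147, 249]);


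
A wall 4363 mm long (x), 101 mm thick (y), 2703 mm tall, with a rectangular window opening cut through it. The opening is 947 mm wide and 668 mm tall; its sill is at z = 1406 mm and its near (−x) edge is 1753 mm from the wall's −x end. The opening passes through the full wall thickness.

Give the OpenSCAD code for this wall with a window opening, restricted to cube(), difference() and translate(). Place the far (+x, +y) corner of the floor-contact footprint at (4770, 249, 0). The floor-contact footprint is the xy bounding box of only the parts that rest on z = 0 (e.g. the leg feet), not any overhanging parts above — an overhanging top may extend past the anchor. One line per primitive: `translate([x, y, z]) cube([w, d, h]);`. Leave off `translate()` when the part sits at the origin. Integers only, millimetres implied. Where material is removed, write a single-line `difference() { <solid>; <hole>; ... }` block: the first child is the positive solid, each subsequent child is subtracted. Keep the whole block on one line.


difference() { translate([407, 148, 0]) cube([4363, 101, 2703]); translate([2160, 148, 1406]) cube([947, 101, 668]); }


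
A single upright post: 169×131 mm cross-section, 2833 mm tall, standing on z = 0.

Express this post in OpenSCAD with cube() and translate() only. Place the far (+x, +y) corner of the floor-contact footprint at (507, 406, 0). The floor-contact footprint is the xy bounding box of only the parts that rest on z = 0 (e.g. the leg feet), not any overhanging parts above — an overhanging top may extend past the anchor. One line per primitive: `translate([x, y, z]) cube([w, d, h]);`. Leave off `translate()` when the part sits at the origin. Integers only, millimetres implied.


translate([338, 275, 0]) cube([169, 131, 2833]);


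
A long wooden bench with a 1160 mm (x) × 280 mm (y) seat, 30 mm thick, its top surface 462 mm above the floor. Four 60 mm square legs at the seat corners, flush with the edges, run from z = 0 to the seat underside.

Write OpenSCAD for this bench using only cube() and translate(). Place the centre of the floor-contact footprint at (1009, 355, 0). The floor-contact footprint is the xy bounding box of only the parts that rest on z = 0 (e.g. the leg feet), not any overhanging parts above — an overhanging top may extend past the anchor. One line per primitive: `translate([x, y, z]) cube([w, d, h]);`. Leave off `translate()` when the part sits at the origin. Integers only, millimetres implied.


// leg_h = 462 − 30 = 432
translate([429, 215, 432]) cube([1160, 280, 30]);
translate([429, 215, 0]) cube([60, 60, 432]);
translate([429, 435, 0]) cube([60, 60, 432]);
translate([1529, 215, 0]) cube([60, 60, 432]);
translate([1529, 435, 0]) cube([60, 60, 432]);


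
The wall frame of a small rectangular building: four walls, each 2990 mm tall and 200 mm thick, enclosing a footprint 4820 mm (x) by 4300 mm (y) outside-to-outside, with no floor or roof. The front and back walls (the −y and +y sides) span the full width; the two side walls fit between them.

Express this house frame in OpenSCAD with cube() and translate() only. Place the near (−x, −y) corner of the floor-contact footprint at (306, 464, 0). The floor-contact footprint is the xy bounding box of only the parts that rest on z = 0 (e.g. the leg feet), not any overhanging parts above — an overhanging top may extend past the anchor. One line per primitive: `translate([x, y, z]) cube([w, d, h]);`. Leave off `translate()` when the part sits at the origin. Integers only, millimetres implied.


translate([306, 464, 0]) cube([4820, 200, 2990]);
translate([306, 4564, 0]) cube([4820, 200, 2990]);
translate([306, 664, 0]) cube([200, 3900, 2990]);
translate([4926, 664, 0]) cube([200, 3900, 2990]);


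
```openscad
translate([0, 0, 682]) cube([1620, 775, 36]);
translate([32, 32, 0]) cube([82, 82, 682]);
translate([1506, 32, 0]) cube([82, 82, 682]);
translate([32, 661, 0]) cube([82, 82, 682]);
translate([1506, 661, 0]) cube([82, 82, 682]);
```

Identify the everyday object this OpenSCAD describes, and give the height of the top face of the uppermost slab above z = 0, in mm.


A table. The table height is 718 mm.

A 1620×775×36 slab sits at z = 682 on four 82 mm square posts — a table. The top surface is at 682 + 36 = 718 mm.


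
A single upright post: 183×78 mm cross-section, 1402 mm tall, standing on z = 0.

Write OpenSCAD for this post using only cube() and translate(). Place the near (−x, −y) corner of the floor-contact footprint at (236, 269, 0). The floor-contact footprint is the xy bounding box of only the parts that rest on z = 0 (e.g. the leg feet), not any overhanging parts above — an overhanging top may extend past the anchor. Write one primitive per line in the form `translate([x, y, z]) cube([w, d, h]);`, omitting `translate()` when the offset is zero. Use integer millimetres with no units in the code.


translate([236, 269, 0]) cube([183, 78, 1402]);


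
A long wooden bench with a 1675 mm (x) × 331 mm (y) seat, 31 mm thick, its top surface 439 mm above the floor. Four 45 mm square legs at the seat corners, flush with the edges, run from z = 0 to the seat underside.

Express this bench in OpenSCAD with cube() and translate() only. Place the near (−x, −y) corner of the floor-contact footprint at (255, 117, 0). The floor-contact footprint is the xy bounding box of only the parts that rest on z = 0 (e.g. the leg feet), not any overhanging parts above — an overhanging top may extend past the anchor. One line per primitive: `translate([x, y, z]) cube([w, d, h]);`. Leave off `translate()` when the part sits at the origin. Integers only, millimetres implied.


// leg_h = 439 − 31 = 408
translate([255, 117, 408]) cube([1675, 331, 31]);
translate([255, 117, 0]) cube([45, 45, 408]);
translate([255, 403, 0]) cube([45, 45, 408]);
translate([1885, 117, 0]) cube([45, 45, 408]);
translate([1885, 403, 0]) cube([45, 45, 408]);


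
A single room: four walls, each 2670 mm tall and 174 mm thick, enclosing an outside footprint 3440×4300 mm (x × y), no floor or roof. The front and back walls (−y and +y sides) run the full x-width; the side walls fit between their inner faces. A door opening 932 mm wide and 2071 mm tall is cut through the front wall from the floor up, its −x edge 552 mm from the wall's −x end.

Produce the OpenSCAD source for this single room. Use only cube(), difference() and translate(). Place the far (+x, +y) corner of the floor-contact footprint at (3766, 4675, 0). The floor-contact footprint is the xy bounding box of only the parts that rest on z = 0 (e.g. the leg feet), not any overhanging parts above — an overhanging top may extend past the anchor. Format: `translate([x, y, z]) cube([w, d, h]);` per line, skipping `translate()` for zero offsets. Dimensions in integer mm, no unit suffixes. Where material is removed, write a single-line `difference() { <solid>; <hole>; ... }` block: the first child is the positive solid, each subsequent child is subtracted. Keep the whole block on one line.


difference() { translate([326, 375, 0]) cube([3440, 174, 2670]); translate([878, 375, 0]) cube([932, 174, 2071]); }
translate([326, 4501, 0]) cube([3440, 174, 2670]);
translate([326, 549, 0]) cube([174, 3952, 2670]);
translate([3592, 549, 0]) cube([174, 3952, 2670]);


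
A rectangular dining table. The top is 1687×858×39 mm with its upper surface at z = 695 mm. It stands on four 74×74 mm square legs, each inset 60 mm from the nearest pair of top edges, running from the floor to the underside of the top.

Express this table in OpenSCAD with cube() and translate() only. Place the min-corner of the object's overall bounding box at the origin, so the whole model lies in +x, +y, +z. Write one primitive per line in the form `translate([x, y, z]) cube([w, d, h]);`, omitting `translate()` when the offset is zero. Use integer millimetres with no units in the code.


translate([0, 0, 656]) cube([1687, 858, 39]);
translate([60, 60, 0]) cube([74, 74, 656]);
translate([1553, 60, 0]) cube([74, 74, 656]);
translate([60, 724, 0]) cube([74, 74, 656]);
translate([1553, 724, 0]) cube([74, 74, 656]);


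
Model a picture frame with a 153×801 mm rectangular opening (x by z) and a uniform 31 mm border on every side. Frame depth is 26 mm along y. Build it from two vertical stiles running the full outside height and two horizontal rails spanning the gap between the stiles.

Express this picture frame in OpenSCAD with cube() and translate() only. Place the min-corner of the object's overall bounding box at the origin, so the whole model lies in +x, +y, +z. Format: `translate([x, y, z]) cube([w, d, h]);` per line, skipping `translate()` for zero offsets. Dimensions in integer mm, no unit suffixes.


cube([31, 26, 863]);
translate([184, 0, 0]) cube([31, 26, 863]);
translate([31, 0, 0]) cube([153, 26, 31]);
translate([31, 0, 832]) cube([153, 26, 31]);


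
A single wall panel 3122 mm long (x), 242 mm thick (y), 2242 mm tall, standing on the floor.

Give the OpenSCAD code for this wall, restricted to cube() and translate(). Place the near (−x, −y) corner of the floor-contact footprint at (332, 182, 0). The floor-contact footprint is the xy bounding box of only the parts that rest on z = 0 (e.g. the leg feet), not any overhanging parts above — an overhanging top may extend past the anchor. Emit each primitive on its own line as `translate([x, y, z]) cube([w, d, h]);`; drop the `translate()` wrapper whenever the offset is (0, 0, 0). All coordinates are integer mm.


translate([332, 182, 0]) cube([3122, 242, 2242]);


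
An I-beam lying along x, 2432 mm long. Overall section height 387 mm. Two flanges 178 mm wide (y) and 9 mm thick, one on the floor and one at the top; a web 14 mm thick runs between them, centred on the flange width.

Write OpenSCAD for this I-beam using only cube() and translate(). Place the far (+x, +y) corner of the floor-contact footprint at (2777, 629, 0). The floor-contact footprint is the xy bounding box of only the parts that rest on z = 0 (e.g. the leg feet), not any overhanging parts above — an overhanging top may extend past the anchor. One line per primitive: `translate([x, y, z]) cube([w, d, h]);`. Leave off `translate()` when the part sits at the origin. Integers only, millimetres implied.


translate([345, 451, 0]) cube([2432, 178, 9]);
translate([345, 533, 9]) cube([2432, 14, 369]);
translate([345, 451, 378]) cube([2432, 178, 9]);


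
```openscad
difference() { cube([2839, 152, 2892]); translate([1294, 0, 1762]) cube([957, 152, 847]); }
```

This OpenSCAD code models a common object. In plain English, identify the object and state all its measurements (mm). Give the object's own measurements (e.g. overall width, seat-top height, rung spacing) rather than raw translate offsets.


A wall 2839 mm long (x), 152 mm thick (y), 2892 mm tall, with a rectangular window opening cut through it. The opening is 957 mm wide and 847 mm tall; its sill is at z = 1762 mm and its near (−x) edge is 1294 mm from the wall's −x end. The opening passes through the full wall thickness.


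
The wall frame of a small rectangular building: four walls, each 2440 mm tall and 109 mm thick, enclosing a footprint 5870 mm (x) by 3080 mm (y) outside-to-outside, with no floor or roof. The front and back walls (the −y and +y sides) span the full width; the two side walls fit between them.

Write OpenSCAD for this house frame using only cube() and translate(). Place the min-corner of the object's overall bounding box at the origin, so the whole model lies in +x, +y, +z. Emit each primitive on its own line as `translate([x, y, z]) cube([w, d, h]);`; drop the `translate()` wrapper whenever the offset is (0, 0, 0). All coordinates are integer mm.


cube([5870, 109, 2440]);
translate([0, 2971, 0]) cube([5870, 109, 2440]);
translate([0, 109, 0]) cube([109, 2862, 2440]);
translate([5761, 109, 0]) cube([109, 2862, 2440]);


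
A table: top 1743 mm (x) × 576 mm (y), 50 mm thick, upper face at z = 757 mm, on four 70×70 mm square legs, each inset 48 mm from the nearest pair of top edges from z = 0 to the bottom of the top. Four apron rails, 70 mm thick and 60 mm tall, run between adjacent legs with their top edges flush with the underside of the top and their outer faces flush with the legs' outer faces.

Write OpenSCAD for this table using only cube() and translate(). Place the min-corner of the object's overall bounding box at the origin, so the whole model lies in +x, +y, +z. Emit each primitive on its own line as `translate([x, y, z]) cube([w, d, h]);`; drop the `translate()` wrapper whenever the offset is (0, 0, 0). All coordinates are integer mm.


// leg_h = 757 - 50 = 707
// apron z = 707 - 60 = 647
translate([0, 0, 707]) cube([1743, 576, 50]);
translate([48, 48, 0]) cube([70, 70, 707]);
translate([1625, 48, 0]) cube([70, 70, 707]);
translate([48, 458, 0]) cube([70, 70, 707]);
translate([1625, 458, 0]) cube([70, 70, 707]);
translate([118, 48, 647]) cube([1507, 70, 60]);
translate([118, 458, 647]) cube([1507, 70, 60]);
translate([48, 118, 647]) cube([70, 340, 60]);
translate([1625, 118, 647]) cube([70, 340, 60]);


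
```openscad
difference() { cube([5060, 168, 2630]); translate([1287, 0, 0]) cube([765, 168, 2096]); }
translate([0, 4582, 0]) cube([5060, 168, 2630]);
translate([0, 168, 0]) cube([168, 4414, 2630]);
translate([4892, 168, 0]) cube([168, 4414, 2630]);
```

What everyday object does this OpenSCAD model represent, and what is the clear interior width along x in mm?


A single room. The interior width is 4724 mm.

Four walls enclosing a rectangle with a door in the front wall — a room. Outside width 5060 minus two 168 mm walls gives 4724 mm.


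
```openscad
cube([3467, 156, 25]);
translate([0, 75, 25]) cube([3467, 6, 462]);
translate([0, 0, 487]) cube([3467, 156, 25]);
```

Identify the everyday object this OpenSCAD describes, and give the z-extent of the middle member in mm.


An I-beam. The web height is 462 mm.

Two wide flanges with a thin centred web — an I-beam. Overall 512 mm minus two 25 mm flanges gives a web of 512 − 2·25 = 462 mm.


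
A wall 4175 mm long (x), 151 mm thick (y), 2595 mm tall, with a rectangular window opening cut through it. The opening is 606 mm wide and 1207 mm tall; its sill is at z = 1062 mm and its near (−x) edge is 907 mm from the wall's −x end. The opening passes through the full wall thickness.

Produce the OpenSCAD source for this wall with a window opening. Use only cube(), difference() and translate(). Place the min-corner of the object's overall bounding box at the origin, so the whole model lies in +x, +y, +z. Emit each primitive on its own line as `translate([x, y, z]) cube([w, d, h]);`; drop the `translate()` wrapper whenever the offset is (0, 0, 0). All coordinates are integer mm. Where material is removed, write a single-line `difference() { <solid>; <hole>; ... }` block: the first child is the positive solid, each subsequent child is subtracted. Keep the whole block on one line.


difference() { cube([4175, 151, 2595]); translate([907, 0, 1062]) cube([606, 151, 1207]); }


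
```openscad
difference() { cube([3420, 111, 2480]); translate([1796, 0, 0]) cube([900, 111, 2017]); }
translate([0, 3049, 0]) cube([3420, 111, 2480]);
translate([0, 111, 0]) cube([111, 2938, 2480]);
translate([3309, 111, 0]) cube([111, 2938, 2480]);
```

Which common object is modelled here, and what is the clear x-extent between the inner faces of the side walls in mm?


A single room. The interior width is 3198 mm.

Four walls enclosing a rectangle with a door in the front wall — a room. Outside width 3420 minus two 111 mm walls gives 3198 mm.


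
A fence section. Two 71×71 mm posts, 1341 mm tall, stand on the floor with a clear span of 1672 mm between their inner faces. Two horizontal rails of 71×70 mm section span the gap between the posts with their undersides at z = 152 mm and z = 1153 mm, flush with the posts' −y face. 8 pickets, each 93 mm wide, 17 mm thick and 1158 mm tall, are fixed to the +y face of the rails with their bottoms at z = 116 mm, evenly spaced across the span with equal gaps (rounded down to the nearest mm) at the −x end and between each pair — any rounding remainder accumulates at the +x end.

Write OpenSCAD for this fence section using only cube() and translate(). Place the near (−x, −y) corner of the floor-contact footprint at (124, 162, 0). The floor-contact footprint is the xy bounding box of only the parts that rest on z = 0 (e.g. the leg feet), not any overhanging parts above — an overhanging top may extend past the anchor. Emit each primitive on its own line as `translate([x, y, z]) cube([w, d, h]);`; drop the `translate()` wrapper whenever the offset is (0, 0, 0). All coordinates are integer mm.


translate([124, 162, 0]) cube([71, 71, 1341]);
translate([1867, 162, 0]) cube([71, 71, 1341]);
translate([195, 162, 152]) cube([1672, 71, 70]);
translate([195, 162, 1153]) cube([1672, 71, 70]);
translate([298, 233, 116]) cube([93, 17, 1158]);
translate([494, 233, 116]) cube([93, 17, 1158]);
translate([690, 233, 116]) cube([93, 17, 1158]);
translate([886, 233, 116]) cube([93, 17, 1158]);
translate([1082, 233, 116]) cube([93, 17, 1158]);
translate([1278, 233, 116]) cube([93, 17, 1158]);
translate([1474, 233, 116]) cube([93, 17, 1158]);
translate([1670, 233, 116]) cube([93, 17, 1158]);


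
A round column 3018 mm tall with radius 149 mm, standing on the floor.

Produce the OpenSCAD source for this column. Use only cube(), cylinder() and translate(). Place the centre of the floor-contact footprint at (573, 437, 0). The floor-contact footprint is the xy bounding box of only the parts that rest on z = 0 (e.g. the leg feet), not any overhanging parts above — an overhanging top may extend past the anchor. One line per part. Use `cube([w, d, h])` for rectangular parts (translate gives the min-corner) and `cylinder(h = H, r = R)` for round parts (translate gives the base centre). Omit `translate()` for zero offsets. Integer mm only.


translate([573, 437, 0]) cylinder(h = 3018, r = 149);


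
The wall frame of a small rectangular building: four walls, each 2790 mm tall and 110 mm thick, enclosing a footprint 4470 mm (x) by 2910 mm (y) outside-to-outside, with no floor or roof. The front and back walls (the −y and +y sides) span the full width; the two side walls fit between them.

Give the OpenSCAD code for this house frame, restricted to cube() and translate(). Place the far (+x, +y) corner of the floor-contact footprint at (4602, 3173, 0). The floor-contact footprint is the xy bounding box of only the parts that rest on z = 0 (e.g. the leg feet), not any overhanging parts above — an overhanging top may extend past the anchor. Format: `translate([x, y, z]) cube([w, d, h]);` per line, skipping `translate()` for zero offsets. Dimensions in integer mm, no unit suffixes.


translate([132, 263, 0]) cube([4470, 110, 2790]);
translate([132, 3063, 0]) cube([4470, 110, 2790]);
translate([132, 373, 0]) cube([110, 2690, 2790]);
translate([4492, 373, 0]) cube([110, 2690, 2790]);


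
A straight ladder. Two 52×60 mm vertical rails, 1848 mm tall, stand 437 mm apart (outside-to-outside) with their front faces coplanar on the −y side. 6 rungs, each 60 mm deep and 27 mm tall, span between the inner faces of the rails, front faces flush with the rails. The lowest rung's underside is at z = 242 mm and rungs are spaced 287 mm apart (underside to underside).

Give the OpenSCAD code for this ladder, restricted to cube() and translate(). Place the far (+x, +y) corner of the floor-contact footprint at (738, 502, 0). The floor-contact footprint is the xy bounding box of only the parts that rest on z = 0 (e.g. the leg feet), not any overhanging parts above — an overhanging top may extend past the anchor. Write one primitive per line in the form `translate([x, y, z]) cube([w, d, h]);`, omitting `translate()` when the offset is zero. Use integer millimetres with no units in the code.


translate([301, 442, 0]) cube([52, 60, 1848]);
translate([686, 442, 0]) cube([52, 60, 1848]);
translate([353, 442, 242]) cube([333, 60, 27]);
translate([353, 442, 529]) cube([333, 60, 27]);
translate([353, 442, 816]) cube([333, 60, 27]);
translate([353, 442, 1103]) cube([333, 60, 27]);
translate([353, 442, 1390]) cube([333, 60, 27]);
translate([353, 442, 1677]) cube([333, 60, 27]);


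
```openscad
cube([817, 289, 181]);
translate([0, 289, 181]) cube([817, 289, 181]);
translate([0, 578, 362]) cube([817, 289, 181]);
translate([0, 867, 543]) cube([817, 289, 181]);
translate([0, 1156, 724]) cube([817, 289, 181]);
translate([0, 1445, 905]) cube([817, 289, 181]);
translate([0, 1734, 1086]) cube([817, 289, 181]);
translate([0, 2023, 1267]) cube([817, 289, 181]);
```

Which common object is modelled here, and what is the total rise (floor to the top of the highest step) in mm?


A staircase. The total rise is 1448 mm.

8 identical blocks, each offset up and back from the previous — a staircase. Each step is 181 mm tall and there are 8 of them, so the total rise is 8 × 181 = 1448 mm.


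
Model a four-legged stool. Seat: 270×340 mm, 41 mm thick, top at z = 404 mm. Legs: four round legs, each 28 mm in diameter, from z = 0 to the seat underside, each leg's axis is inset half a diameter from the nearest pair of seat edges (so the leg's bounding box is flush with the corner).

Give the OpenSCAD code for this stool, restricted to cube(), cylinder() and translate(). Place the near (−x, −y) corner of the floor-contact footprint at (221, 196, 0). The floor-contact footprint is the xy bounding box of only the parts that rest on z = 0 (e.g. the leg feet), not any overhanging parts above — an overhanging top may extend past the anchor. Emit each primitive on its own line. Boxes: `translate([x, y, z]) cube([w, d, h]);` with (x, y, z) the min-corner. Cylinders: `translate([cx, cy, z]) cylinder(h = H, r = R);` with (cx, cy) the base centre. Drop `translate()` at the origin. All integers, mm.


translate([221, 196, 363]) cube([270, 340, 41]);
translate([235, 210, 0]) cylinder(h = 363, r = 14);
translate([477, 210, 0]) cylinder(h = 363, r = 14);
translate([235, 522, 0]) cylinder(h = 363, r = 14);
translate([477, 522, 0]) cylinder(h = 363, r = 14);


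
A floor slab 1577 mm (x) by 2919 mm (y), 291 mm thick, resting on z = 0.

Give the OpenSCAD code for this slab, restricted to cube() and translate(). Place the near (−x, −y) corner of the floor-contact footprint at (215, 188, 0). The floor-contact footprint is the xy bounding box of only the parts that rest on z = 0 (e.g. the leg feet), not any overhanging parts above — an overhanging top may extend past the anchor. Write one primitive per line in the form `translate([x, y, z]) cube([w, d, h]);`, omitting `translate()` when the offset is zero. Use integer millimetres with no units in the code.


translate([215, 188, 0]) cube([1577, 2919, 291]);


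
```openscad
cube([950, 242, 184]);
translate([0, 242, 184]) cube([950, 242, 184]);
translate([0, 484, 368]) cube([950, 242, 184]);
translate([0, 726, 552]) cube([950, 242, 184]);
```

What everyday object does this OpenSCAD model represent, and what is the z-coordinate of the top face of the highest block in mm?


A staircase. The total rise is 736 mm.

4 identical blocks, each offset up and back from the previous — a staircase. Each step is 184 mm tall and there are 4 of them, so the total rise is 4 × 184 = 736 mm.


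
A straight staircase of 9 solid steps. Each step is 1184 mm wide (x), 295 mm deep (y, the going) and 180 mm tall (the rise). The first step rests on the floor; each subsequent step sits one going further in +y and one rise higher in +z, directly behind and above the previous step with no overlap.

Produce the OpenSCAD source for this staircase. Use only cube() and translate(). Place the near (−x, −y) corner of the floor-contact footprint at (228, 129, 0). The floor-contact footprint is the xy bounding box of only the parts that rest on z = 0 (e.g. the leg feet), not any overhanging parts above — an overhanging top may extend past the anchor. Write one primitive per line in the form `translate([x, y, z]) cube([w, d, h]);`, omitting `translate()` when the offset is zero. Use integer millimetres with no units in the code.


translate([228, 129, 0]) cube([1184, 295, 180]);
translate([228, 424, 180]) cube([1184, 295, 180]);
translate([228, 719, 360]) cube([1184, 295, 180]);
translate([228, 1014, 540]) cube([1184, 295, 180]);
translate([228, 1309, 720]) cube([1184, 295, 180]);
translate([228, 1604, 900]) cube([1184, 295, 180]);
translate([228, 1899, 1080]) cube([1184, 295, 180]);
translate([228, 2194, 1260]) cube([1184, 295, 180]);
translate([228, 2489, 1440]) cube([1184, 295, 180]);


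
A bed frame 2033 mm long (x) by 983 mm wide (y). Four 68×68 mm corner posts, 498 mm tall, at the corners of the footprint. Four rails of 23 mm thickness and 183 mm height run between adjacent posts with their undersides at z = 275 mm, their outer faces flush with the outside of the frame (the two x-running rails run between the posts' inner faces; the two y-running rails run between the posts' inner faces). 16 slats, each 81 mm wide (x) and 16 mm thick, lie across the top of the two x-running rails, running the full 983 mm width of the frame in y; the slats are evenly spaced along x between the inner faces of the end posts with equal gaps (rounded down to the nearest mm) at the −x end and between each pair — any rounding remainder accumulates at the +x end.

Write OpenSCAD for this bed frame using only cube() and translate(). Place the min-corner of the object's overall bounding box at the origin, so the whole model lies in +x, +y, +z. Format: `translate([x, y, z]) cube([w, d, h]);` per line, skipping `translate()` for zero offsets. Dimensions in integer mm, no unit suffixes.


cube([68, 68, 498]);
translate([0, 915, 0]) cube([68, 68, 498]);
translate([1965, 0, 0]) cube([68, 68, 498]);
translate([1965, 915, 0]) cube([68, 68, 498]);
translate([68, 0, 275]) cube([1897, 23, 183]);
translate([68, 960, 275]) cube([1897, 23, 183]);
translate([0, 68, 275]) cube([23, 847, 183]);
translate([2010, 68, 275]) cube([23, 847, 183]);
translate([103, 0, 458]) cube([81, 983, 16]);
translate([219, 0, 458]) cube([81, 983, 16]);
translate([335, 0, 458]) cube([81, 983, 16]);
translate([451, 0, 458]) cube([81, 983, 16]);
translate([567, 0, 458]) cube([81, 983, 16]);
translate([683, 0, 458]) cube([81, 983, 16]);
translate([799, 0, 458]) cube([81, 983, 16]);
translate([915, 0, 458]) cube([81, 983, 16]);
translate([1031, 0, 458]) cube([81, 983, 16]);
translate([1147, 0, 458]) cube([81, 983, 16]);
translate([1263, 0, 458]) cube([81, 983, 16]);
translate([1379, 0, 458]) cube([81, 983, 16]);
translate([1495, 0, 458]) cube([81, 983, 16]);
translate([1611, 0, 458]) cube([81, 983, 16]);
translate([1727, 0, 458]) cube([81, 983, 16]);
translate([1843, 0, 458]) cube([81, 983, 16]);


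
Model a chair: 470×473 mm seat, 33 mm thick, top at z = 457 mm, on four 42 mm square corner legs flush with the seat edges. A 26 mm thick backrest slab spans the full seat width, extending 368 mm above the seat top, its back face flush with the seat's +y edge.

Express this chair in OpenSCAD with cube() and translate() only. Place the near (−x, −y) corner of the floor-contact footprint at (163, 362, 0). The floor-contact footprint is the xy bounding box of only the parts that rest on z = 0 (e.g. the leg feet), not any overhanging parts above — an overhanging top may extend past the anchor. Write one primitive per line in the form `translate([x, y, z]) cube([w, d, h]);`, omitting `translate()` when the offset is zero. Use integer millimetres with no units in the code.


translate([163, 362, 424]) cube([470, 473, 33]);
translate([163, 362, 0]) cube([42, 42, 424]);
translate([591, 362, 0]) cube([42, 42, 424]);
translate([163, 793, 0]) cube([42, 42, 424]);
translate([591, 793, 0]) cube([42, 42, 424]);
translate([163, 809, 457]) cube([470, 26, 368]);


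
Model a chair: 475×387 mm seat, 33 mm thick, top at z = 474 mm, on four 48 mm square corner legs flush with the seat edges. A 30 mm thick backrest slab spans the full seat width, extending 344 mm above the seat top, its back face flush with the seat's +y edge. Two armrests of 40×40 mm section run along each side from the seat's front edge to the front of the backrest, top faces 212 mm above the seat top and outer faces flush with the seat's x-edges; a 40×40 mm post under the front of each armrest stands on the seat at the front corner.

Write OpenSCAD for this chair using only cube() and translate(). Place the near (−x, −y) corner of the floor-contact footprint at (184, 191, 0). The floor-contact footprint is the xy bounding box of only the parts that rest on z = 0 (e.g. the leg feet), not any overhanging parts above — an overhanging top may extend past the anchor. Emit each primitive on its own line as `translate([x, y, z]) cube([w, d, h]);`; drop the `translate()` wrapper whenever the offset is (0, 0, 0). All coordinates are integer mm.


// leg_h = 474 - 33 = 441
// arm post h = 212 - 40 = 172
translate([184, 191, 441]) cube([475, 387, 33]);
translate([184, 191, 0]) cube([48, 48, 441]);
translate([611, 191, 0]) cube([48, 48, 441]);
translate([184, 530, 0]) cube([48, 48, 441]);
translate([611, 530, 0]) cube([48, 48, 441]);
translate([184, 548, 474]) cube([475, 30, 344]);
translate([184, 191, 646]) cube([40, 357, 40]);
translate([619, 191, 646]) cube([40, 357, 40]);
translate([184, 191, 474]) cube([40, 40, 172]);
translate([619, 191, 474]) cube([40, 40, 172]);


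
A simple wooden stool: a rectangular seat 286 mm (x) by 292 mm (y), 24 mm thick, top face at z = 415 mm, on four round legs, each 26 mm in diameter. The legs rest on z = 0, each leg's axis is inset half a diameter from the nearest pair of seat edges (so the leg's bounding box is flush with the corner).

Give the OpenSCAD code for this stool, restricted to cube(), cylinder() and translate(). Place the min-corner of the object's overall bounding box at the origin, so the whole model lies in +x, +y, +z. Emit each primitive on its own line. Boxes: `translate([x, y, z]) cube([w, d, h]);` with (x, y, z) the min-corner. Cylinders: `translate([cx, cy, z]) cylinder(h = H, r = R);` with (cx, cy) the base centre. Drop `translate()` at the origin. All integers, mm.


// leg_h = 415 - 24 = 391
translate([0, 0, 391]) cube([286, 292, 24]);
translate([13, 13, 0]) cylinder(h = 391, r = 13);
translate([273, 13, 0]) cylinder(h = 391, r = 13);
translate([13, 279, 0]) cylinder(h = 391, r = 13);
translate([273, 279, 0]) cylinder(h = 391, r = 13);


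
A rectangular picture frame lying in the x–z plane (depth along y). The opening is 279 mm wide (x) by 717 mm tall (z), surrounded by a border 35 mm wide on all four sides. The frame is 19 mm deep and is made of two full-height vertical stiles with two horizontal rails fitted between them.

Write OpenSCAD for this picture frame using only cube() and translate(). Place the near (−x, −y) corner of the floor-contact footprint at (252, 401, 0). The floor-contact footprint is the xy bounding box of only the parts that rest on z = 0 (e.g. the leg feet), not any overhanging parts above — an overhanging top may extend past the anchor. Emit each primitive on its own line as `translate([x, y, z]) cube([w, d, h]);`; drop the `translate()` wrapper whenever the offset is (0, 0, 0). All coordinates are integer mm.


translate([252, 401, 0]) cube([35, 19, 787]);
translate([566, 401, 0]) cube([35, 19, 787]);
translate([287, 401, 0]) cube([279, 19, 35]);
translate([287, 401, 752]) cube([279, 19, 35]);
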